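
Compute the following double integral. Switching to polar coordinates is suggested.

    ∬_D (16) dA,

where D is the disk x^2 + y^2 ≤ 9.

The region D is 0 ≤ r ≤ 3, 0 ≤ θ ≤ 2π in polar coordinates, where x = r cos(θ), y = r sin(θ), and dA = r dr dθ.

Under the substitution, the integrand becomes 16, so

    ∬_D (16) dA = ∫_{0}^{2π} ∫_{0}^{3} (16) · r dr dθ.

Inner integral (in r): ∫_{0}^{3} (16) · r dr = 72.

Outer integral (in θ): ∫_{0}^{2π} (72) dθ = 144π.

Therefore ∬_D (16) dA = 144π.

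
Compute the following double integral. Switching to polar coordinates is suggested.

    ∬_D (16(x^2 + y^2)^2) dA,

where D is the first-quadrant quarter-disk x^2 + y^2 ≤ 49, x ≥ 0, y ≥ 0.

The region D is 0 ≤ r ≤ 7, 0 ≤ θ ≤ π/2 in polar coordinates, where x = r cos(θ), y = r sin(θ), and dA = r dr dθ.

Under the substitution, the integrand becomes 16r^4, so

    ∬_D (16(x^2 + y^2)^2) dA = ∫_{0}^{π/2} ∫_{0}^{7} (16r^4) · r dr dθ.

Inner integral (in r): ∫_{0}^{7} (16r^4) · r dr = 941192/3.

Outer integral (in θ): ∫_{0}^{π/2} (941192/3) dθ = 470596π/3.

Therefore ∬_D (16(x^2 + y^2)^2) dA = 470596π/3.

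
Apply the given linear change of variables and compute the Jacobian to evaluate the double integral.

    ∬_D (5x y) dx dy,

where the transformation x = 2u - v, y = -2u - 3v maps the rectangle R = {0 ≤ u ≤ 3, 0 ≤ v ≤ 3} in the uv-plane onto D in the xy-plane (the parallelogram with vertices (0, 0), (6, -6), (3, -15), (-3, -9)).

Compute the Jacobian determinant of (x, y) with respect to (u, v):

    ∂(x,y)/∂(u,v) = | 2  -1 | = (2)(-3) - (-1)(-2) = -8.
                   | -2  -3 |

Its absolute value is |J| = 8 (the area scaling factor).

Substituting x = 2u - v, y = -2u - 3v into the integrand,

    5x y → -20u^2 - 20u v + 15v^2,

so the integral becomes

    ∬_R (-20u^2 - 20u v + 15v^2) · |J| du dv = ∫_0^3 ∫_0^3 (-160u^2 - 160u v + 120v^2) dv du.

Inner (v): -480u^2 - 720u + 1080.
Outer (u): -4320.

Therefore ∬_D (5x y) dx dy = -4320.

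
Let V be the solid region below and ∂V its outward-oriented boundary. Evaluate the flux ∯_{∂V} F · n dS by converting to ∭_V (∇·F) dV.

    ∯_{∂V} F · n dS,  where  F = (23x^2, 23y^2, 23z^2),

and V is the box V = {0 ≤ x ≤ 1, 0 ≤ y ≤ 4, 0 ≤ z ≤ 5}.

By the divergence theorem,

    ∯_{∂V} F · n dS = ∭_V (∇ · F) dV.

Compute the divergence:
    ∇ · F = ∂F_x/∂x + ∂F_y/∂y + ∂F_z/∂z = 46x + 46y + 46z.

V is a rectangular box, so dV = dx dy dz with 0 ≤ x ≤ 1, 0 ≤ y ≤ 4, 0 ≤ z ≤ 5.

Integrate (46x + 46y + 46z) over V as an iterated integral:

    ∭_V (∇·F) dV = ∫_0^{1} ∫_0^{4} ∫_0^{5} (46x + 46y + 46z) dz dy dx.

Inner (z from 0 to 5): 230x + 230y + 575.
Middle (y from 0 to 4): 920x + 4140.
Outer (x from 0 to 1): 4600.

Therefore ∯_{∂V} F · n dS = 4600.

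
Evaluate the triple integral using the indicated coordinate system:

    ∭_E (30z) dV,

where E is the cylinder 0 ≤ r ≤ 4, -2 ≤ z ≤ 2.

In cylindrical coordinates, x = r cos(θ), y = r sin(θ), z = z, and dV = r dr dθ dz.

The integrand becomes 30z, so

    ∭_E (30z) dV = ∫_{0}^{2π} ∫_{0}^{4} ∫_{-2}^{2} (30z) · r dz dr dθ.

Inner (z): 0.
Middle (r from 0 to 4): 0.
Outer (θ): 0.

Therefore the triple integral equals 0.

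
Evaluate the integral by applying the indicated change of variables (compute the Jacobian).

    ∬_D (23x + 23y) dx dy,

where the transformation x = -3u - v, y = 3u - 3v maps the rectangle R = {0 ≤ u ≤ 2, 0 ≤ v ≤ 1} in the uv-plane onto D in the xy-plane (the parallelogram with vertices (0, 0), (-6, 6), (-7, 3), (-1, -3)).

Compute the Jacobian determinant of (x, y) with respect to (u, v):

    ∂(x,y)/∂(u,v) = | -3  -1 | = (-3)(-3) - (-1)(3) = 12.
                   | 3  -3 |

Its absolute value is |J| = 12 (the area scaling factor).

Substituting x = -3u - v, y = 3u - 3v into the integrand,

    23x + 23y → -92v,

so the integral becomes

    ∬_R (-92v) · |J| du dv = ∫_0^2 ∫_0^1 (-1104v) dv du.

Inner (v): -552.
Outer (u): -1104.

Therefore ∬_D (23x + 23y) dx dy = -1104.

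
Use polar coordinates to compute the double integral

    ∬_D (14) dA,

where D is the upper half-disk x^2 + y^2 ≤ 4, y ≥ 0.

The region D is 0 ≤ r ≤ 2, 0 ≤ θ ≤ π in polar coordinates, where x = r cos(θ), y = r sin(θ), and dA = r dr dθ.

Under the substitution, the integrand becomes 14, so

    ∬_D (14) dA = ∫_{0}^{π} ∫_{0}^{2} (14) · r dr dθ.

Inner integral (in r): ∫_{0}^{2} (14) · r dr = 28.

Outer integral (in θ): ∫_{0}^{π} (28) dθ = 28π.

Therefore ∬_D (14) dA = 28π.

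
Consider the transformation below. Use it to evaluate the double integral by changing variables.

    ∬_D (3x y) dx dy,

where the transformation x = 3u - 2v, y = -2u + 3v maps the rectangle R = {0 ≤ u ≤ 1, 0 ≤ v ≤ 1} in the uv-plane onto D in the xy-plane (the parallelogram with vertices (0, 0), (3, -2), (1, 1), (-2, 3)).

Compute the Jacobian determinant of (x, y) with respect to (u, v):

    ∂(x,y)/∂(u,v) = | 3  -2 | = (3)(3) - (-2)(-2) = 5.
                   | -2  3 |

Its absolute value is |J| = 5 (the area scaling factor).

Substituting x = 3u - 2v, y = -2u + 3v into the integrand,

    3x y → -18u^2 + 39u v - 18v^2,

so the integral becomes

    ∬_R (-18u^2 + 39u v - 18v^2) · |J| du dv = ∫_0^1 ∫_0^1 (-90u^2 + 195u v - 90v^2) dv du.

Inner (v): -90u^2 + 195u/2 - 30.
Outer (u): -45/4.

Therefore ∬_D (3x y) dx dy = -45/4.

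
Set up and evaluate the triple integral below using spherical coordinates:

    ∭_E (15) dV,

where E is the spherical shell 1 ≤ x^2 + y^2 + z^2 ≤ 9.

In spherical coordinates, x = ρ sin(φ) cos(θ), y = ρ sin(φ) sin(θ), z = ρ cos(φ), and dV = ρ^2 sin(φ) dρ dφ dθ.

The integrand becomes 15, so

    ∭_E (15) dV = ∫_{0}^{2π} ∫_{0}^{π} ∫_{1}^{3} (15) · ρ^2 sin(φ) dρ dφ dθ.

Inner (ρ): 130sin(φ).
Middle (φ): 260.
Outer (θ): 520π.

Therefore the triple integral equals 520π.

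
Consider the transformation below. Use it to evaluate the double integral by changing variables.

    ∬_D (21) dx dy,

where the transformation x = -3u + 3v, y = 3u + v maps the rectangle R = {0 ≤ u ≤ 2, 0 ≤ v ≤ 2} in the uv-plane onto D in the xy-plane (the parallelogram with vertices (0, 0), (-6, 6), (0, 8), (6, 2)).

Compute the Jacobian determinant of (x, y) with respect to (u, v):

    ∂(x,y)/∂(u,v) = | -3  3 | = (-3)(1) - (3)(3) = -12.
                   | 3  1 |

Its absolute value is |J| = 12 (the area scaling factor).

Substituting x = -3u + 3v, y = 3u + v into the integrand,

    21 → 21,

so the integral becomes

    ∬_R (21) · |J| du dv = ∫_0^2 ∫_0^2 (252) dv du.

Inner (v): 504.
Outer (u): 1008.

Therefore ∬_D (21) dx dy = 1008.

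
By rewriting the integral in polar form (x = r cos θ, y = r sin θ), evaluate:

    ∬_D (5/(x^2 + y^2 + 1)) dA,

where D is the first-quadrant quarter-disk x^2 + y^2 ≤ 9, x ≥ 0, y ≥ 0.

The region D is 0 ≤ r ≤ 3, 0 ≤ θ ≤ π/2 in polar coordinates, where x = r cos(θ), y = r sin(θ), and dA = r dr dθ.

Under the substitution, the integrand becomes 5/(r^2 + 1), so

    ∬_D (5/(x^2 + y^2 + 1)) dA = ∫_{0}^{π/2} ∫_{0}^{3} (5/(r^2 + 1)) · r dr dθ.

Inner integral (in r): ∫_{0}^{3} (5/(r^2 + 1)) · r dr = 5log(10)/2.

Outer integral (in θ): ∫_{0}^{π/2} (5log(10)/2) dθ = 5π log(10)/4.

Therefore ∬_D (5/(x^2 + y^2 + 1)) dA = 5π log(10)/4.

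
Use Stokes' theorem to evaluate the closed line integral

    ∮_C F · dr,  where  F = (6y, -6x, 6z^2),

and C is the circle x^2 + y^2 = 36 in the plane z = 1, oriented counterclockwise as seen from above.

Let S be the flat disk x^2 + y^2 ≤ 36 in the plane z = 1, with upward unit normal n̂ = ẑ. By Stokes' theorem,

    ∮_C F · dr = ∬_S (∇ × F) · n̂ dS = ∬_D (curl F)_z dA,

where D is the disk x^2 + y^2 ≤ 36.

Compute the curl of F = (6y, -6x, 6z^2):
    (∇ × F)_x = ∂F_z/∂y - ∂F_y/∂z = 0,
    (∇ × F)_y = ∂F_x/∂z - ∂F_z/∂x = 0,
    (∇ × F)_z = ∂F_y/∂x - ∂F_x/∂y = -12.

On z = 1, (curl F)_z = -12.

Convert to polar (x = r cos θ, y = r sin θ, dA = r dr dθ); the integrand becomes -12, so

    ∬_D (curl F)_z dA = ∫_0^{2π} ∫_0^{6} (-12) · r dr dθ.

Inner (r from 0 to 6): -216.
Outer (θ from 0 to 2π): -432π.

Therefore ∮_C F · dr = -432π.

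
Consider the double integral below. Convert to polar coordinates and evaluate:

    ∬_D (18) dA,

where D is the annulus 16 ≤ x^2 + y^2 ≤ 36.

The region D is 4 ≤ r ≤ 6, 0 ≤ θ ≤ 2π in polar coordinates, where x = r cos(θ), y = r sin(θ), and dA = r dr dθ.

Under the substitution, the integrand becomes 18, so

    ∬_D (18) dA = ∫_{0}^{2π} ∫_{4}^{6} (18) · r dr dθ.

Inner integral (in r): ∫_{4}^{6} (18) · r dr = 180.

Outer integral (in θ): ∫_{0}^{2π} (180) dθ = 360π.

Therefore ∬_D (18) dA = 360π.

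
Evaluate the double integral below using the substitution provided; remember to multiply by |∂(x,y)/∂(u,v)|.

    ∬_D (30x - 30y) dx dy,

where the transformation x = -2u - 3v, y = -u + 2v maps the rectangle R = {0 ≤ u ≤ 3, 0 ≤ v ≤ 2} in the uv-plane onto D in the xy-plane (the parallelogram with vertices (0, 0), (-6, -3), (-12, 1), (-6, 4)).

Compute the Jacobian determinant of (x, y) with respect to (u, v):

    ∂(x,y)/∂(u,v) = | -2  -3 | = (-2)(2) - (-3)(-1) = -7.
                   | -1  2 |

Its absolute value is |J| = 7 (the area scaling factor).

Substituting x = -2u - 3v, y = -u + 2v into the integrand,

    30x - 30y → -30u - 150v,

so the integral becomes

    ∬_R (-30u - 150v) · |J| du dv = ∫_0^3 ∫_0^2 (-210u - 1050v) dv du.

Inner (v): -420u - 2100.
Outer (u): -8190.

Therefore ∬_D (30x - 30y) dx dy = -8190.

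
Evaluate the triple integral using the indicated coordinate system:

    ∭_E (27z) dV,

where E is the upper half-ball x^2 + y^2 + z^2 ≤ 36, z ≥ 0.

In spherical coordinates, x = ρ sin(φ) cos(θ), y = ρ sin(φ) sin(θ), z = ρ cos(φ), and dV = ρ^2 sin(φ) dρ dφ dθ.

The integrand becomes 27ρ cos(φ), so

    ∭_E (27z) dV = ∫_{0}^{2π} ∫_{0}^{π/2} ∫_{0}^{6} (27ρ cos(φ)) · ρ^2 sin(φ) dρ dφ dθ.

Inner (ρ): 4374sin(2φ).
Middle (φ): 4374.
Outer (θ): 8748π.

Therefore the triple integral equals 8748π.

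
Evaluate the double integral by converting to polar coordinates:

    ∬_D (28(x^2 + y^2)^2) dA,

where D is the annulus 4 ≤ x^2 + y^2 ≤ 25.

The region D is 2 ≤ r ≤ 5, 0 ≤ θ ≤ 2π in polar coordinates, where x = r cos(θ), y = r sin(θ), and dA = r dr dθ.

Under the substitution, the integrand becomes 28r^4, so

    ∬_D (28(x^2 + y^2)^2) dA = ∫_{0}^{2π} ∫_{2}^{5} (28r^4) · r dr dθ.

Inner integral (in r): ∫_{2}^{5} (28r^4) · r dr = 72618.

Outer integral (in θ): ∫_{0}^{2π} (72618) dθ = 145236π.

Therefore ∬_D (28(x^2 + y^2)^2) dA = 145236π.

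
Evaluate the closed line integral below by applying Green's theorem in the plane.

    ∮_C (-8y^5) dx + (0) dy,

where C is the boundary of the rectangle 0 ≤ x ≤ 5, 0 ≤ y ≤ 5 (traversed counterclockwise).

Green's theorem converts the closed line integral into a double integral over the enclosed region D:

    ∮_C P dx + Q dy = ∬_D (∂Q/∂x - ∂P/∂y) dA.

Here P = -8y^5, Q = 0, so

    ∂Q/∂x = 0,    ∂P/∂y = -40y^4,
    ∂Q/∂x - ∂P/∂y = 40y^4.

D is the region 0 ≤ x ≤ 5, 0 ≤ y ≤ 5. Evaluating the double integral:

    ∬_D (40y^4) dA = ∫_0^{5} ∫_0^{5} (40y^4) dy dx.

Inner (y from 0 to 5): 25000.
Outer (x from 0 to 5): 125000.

Therefore ∮_C P dx + Q dy = 125000.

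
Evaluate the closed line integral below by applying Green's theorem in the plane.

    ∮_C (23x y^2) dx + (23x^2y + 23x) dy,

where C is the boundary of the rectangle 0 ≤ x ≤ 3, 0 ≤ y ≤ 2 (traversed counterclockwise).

Green's theorem converts the closed line integral into a double integral over the enclosed region D:

    ∮_C P dx + Q dy = ∬_D (∂Q/∂x - ∂P/∂y) dA.

Here P = 23x y^2, Q = 23x^2y + 23x, so

    ∂Q/∂x = 46x y + 23,    ∂P/∂y = 46x y,
    ∂Q/∂x - ∂P/∂y = 23.

D is the region 0 ≤ x ≤ 3, 0 ≤ y ≤ 2. Evaluating the double integral:

    ∬_D (23) dA = ∫_0^{3} ∫_0^{2} (23) dy dx.

Inner (y from 0 to 2): 46.
Outer (x from 0 to 3): 138.

Therefore ∮_C P dx + Q dy = 138.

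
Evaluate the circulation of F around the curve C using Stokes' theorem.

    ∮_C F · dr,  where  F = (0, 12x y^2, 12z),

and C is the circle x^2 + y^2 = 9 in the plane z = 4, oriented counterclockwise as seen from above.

Let S be the flat disk x^2 + y^2 ≤ 9 in the plane z = 4, with upward unit normal n̂ = ẑ. By Stokes' theorem,

    ∮_C F · dr = ∬_S (∇ × F) · n̂ dS = ∬_D (curl F)_z dA,

where D is the disk x^2 + y^2 ≤ 9.

Compute the curl of F = (0, 12x y^2, 12z):
    (∇ × F)_x = ∂F_z/∂y - ∂F_y/∂z = 0,
    (∇ × F)_y = ∂F_x/∂z - ∂F_z/∂x = 0,
    (∇ × F)_z = ∂F_y/∂x - ∂F_x/∂y = 12y^2.

On z = 4, (curl F)_z = 12y^2.

Convert to polar (x = r cos θ, y = r sin θ, dA = r dr dθ); the integrand becomes 12r^2sin(θ)^2, so

    ∬_D (curl F)_z dA = ∫_0^{2π} ∫_0^{3} (12r^2sin(θ)^2) · r dr dθ.

Inner (r from 0 to 3): 243sin(θ)^2.
Outer (θ from 0 to 2π): 243π.

Therefore ∮_C F · dr = 243π.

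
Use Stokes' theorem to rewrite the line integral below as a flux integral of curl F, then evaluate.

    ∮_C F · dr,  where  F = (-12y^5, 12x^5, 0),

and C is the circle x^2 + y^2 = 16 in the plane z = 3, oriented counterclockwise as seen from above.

Let S be the flat disk x^2 + y^2 ≤ 16 in the plane z = 3, with upward unit normal n̂ = ẑ. By Stokes' theorem,

    ∮_C F · dr = ∬_S (∇ × F) · n̂ dS = ∬_D (curl F)_z dA,

where D is the disk x^2 + y^2 ≤ 16.

Compute the curl of F = (-12y^5, 12x^5, 0):
    (∇ × F)_x = ∂F_z/∂y - ∂F_y/∂z = 0,
    (∇ × F)_y = ∂F_x/∂z - ∂F_z/∂x = 0,
    (∇ × F)_z = ∂F_y/∂x - ∂F_x/∂y = 60x^4 + 60y^4.

On z = 3, (curl F)_z = 60x^4 + 60y^4.

Convert to polar (x = r cos θ, y = r sin θ, dA = r dr dθ); the integrand becomes 60r^4(sin(θ)^4 + cos(θ)^4), so

    ∬_D (curl F)_z dA = ∫_0^{2π} ∫_0^{4} (60r^4(sin(θ)^4 + cos(θ)^4)) · r dr dθ.

Inner (r from 0 to 4): 40960sin(θ)^4 + 40960cos(θ)^4.
Outer (θ from 0 to 2π): 61440π.

Therefore ∮_C F · dr = 61440π.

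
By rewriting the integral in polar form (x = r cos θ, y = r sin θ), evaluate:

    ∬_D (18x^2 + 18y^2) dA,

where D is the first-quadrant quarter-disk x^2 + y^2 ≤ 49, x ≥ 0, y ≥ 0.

The region D is 0 ≤ r ≤ 7, 0 ≤ θ ≤ π/2 in polar coordinates, where x = r cos(θ), y = r sin(θ), and dA = r dr dθ.

Under the substitution, the integrand becomes 18r^2, so

    ∬_D (18x^2 + 18y^2) dA = ∫_{0}^{π/2} ∫_{0}^{7} (18r^2) · r dr dθ.

Inner integral (in r): ∫_{0}^{7} (18r^2) · r dr = 21609/2.

Outer integral (in θ): ∫_{0}^{π/2} (21609/2) dθ = 21609π/4.

Therefore ∬_D (18x^2 + 18y^2) dA = 21609π/4.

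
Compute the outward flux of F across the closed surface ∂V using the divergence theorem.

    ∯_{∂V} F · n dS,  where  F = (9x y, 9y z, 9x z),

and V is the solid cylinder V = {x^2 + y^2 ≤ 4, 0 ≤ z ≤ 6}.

By the divergence theorem,

    ∯_{∂V} F · n dS = ∭_V (∇ · F) dV.

Compute the divergence:
    ∇ · F = ∂F_x/∂x + ∂F_y/∂y + ∂F_z/∂z = 9y + 9z + 9x = 9x + 9y + 9z.

In cylindrical coordinates, x = r cos(θ), y = r sin(θ), z = z, dV = r dr dθ dz, with 0 ≤ r ≤ 2, 0 ≤ θ ≤ 2π, 0 ≤ z ≤ 6.

The integrand, after substitution and multiplying by the volume element, becomes (9sqrt(2)r sin(θ + π/4) + 9z) · r, so

    ∭_V (∇·F) dV = ∫_0^{2π} ∫_0^{2} ∫_0^{6} (9sqrt(2)r sin(θ + π/4) + 9z) · r dz dr dθ.

Inner (z from 0 to 6): 54r (sqrt(2)r sin(θ + π/4) + 3).
Middle (r from 0 to 2): 144sqrt(2)sin(θ + π/4) + 324.
Outer (θ from 0 to 2π): 648π.

Therefore ∯_{∂V} F · n dS = 648π.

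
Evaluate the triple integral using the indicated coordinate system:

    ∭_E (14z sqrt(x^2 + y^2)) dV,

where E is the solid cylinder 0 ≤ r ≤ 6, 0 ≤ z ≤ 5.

In cylindrical coordinates, x = r cos(θ), y = r sin(θ), z = z, and dV = r dr dθ dz.

The integrand becomes 14r z, so

    ∭_E (14z sqrt(x^2 + y^2)) dV = ∫_{0}^{2π} ∫_{0}^{6} ∫_{0}^{5} (14r z) · r dz dr dθ.

Inner (z): 175r^2.
Middle (r from 0 to 6): 12600.
Outer (θ): 25200π.

Therefore the triple integral equals 25200π.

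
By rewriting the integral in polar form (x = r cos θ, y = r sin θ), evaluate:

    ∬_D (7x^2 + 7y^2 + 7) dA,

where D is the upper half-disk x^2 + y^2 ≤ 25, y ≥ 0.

The region D is 0 ≤ r ≤ 5, 0 ≤ θ ≤ π in polar coordinates, where x = r cos(θ), y = r sin(θ), and dA = r dr dθ.

Under the substitution, the integrand becomes 7r^2 + 7, so

    ∬_D (7x^2 + 7y^2 + 7) dA = ∫_{0}^{π} ∫_{0}^{5} (7r^2 + 7) · r dr dθ.

Inner integral (in r): ∫_{0}^{5} (7r^2 + 7) · r dr = 4725/4.

Outer integral (in θ): ∫_{0}^{π} (4725/4) dθ = 4725π/4.

Therefore ∬_D (7x^2 + 7y^2 + 7) dA = 4725π/4.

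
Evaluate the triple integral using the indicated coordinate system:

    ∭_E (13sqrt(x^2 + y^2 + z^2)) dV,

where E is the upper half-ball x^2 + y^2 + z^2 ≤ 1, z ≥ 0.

In spherical coordinates, x = ρ sin(φ) cos(θ), y = ρ sin(φ) sin(θ), z = ρ cos(φ), and dV = ρ^2 sin(φ) dρ dφ dθ.

The integrand becomes 13ρ, so

    ∭_E (13sqrt(x^2 + y^2 + z^2)) dV = ∫_{0}^{2π} ∫_{0}^{π/2} ∫_{0}^{1} (13ρ) · ρ^2 sin(φ) dρ dφ dθ.

Inner (ρ): 13sin(φ)/4.
Middle (φ): 13/4.
Outer (θ): 13π/2.

Therefore the triple integral equals 13π/2.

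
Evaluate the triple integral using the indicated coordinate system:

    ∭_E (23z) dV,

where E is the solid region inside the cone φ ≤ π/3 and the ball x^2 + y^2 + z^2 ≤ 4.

In spherical coordinates, x = ρ sin(φ) cos(θ), y = ρ sin(φ) sin(θ), z = ρ cos(φ), and dV = ρ^2 sin(φ) dρ dφ dθ.

The integrand becomes 23ρ cos(φ), so

    ∭_E (23z) dV = ∫_{0}^{2π} ∫_{0}^{π/3} ∫_{0}^{2} (23ρ cos(φ)) · ρ^2 sin(φ) dρ dφ dθ.

Inner (ρ): 46sin(2φ).
Middle (φ): 69/2.
Outer (θ): 69π.

Therefore the triple integral equals 69π.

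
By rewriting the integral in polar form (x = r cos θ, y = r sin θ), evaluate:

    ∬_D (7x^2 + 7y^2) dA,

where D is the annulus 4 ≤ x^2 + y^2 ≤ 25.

The region D is 2 ≤ r ≤ 5, 0 ≤ θ ≤ 2π in polar coordinates, where x = r cos(θ), y = r sin(θ), and dA = r dr dθ.

Under the substitution, the integrand becomes 7r^2, so

    ∬_D (7x^2 + 7y^2) dA = ∫_{0}^{2π} ∫_{2}^{5} (7r^2) · r dr dθ.

Inner integral (in r): ∫_{2}^{5} (7r^2) · r dr = 4263/4.

Outer integral (in θ): ∫_{0}^{2π} (4263/4) dθ = 4263π/2.

Therefore ∬_D (7x^2 + 7y^2) dA = 4263π/2.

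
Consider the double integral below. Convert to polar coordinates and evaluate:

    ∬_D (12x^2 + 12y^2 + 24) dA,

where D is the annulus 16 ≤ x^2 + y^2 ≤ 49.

The region D is 4 ≤ r ≤ 7, 0 ≤ θ ≤ 2π in polar coordinates, where x = r cos(θ), y = r sin(θ), and dA = r dr dθ.

Under the substitution, the integrand becomes 12r^2 + 24, so

    ∬_D (12x^2 + 12y^2 + 24) dA = ∫_{0}^{2π} ∫_{4}^{7} (12r^2 + 24) · r dr dθ.

Inner integral (in r): ∫_{4}^{7} (12r^2 + 24) · r dr = 6831.

Outer integral (in θ): ∫_{0}^{2π} (6831) dθ = 13662π.

Therefore ∬_D (12x^2 + 12y^2 + 24) dA = 13662π.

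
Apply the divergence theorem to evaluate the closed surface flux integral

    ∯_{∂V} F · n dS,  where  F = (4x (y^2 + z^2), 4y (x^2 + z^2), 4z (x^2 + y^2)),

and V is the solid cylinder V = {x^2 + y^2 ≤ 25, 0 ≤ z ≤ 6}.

By the divergence theorem,

    ∯_{∂V} F · n dS = ∭_V (∇ · F) dV.

Compute the divergence:
    ∇ · F = ∂F_x/∂x + ∂F_y/∂y + ∂F_z/∂z = 4y^2 + 4z^2 + 4x^2 + 4z^2 + 4x^2 + 4y^2 = 8x^2 + 8y^2 + 8z^2.

In cylindrical coordinates, x = r cos(θ), y = r sin(θ), z = z, dV = r dr dθ dz, with 0 ≤ r ≤ 5, 0 ≤ θ ≤ 2π, 0 ≤ z ≤ 6.

The integrand, after substitution and multiplying by the volume element, becomes (8r^2 + 8z^2) · r, so

    ∭_V (∇·F) dV = ∫_0^{2π} ∫_0^{5} ∫_0^{6} (8r^2 + 8z^2) · r dz dr dθ.

Inner (z from 0 to 6): 48r (r^2 + 12).
Middle (r from 0 to 5): 14700.
Outer (θ from 0 to 2π): 29400π.

Therefore ∯_{∂V} F · n dS = 29400π.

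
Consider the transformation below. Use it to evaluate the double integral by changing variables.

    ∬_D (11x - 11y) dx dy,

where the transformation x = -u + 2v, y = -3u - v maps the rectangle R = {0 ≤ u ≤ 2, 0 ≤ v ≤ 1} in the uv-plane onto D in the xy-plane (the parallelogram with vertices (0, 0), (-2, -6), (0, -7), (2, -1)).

Compute the Jacobian determinant of (x, y) with respect to (u, v):

    ∂(x,y)/∂(u,v) = | -1  2 | = (-1)(-1) - (2)(-3) = 7.
                   | -3  -1 |

Its absolute value is |J| = 7 (the area scaling factor).

Substituting x = -u + 2v, y = -3u - v into the integrand,

    11x - 11y → 22u + 33v,

so the integral becomes

    ∬_R (22u + 33v) · |J| du dv = ∫_0^2 ∫_0^1 (154u + 231v) dv du.

Inner (v): 154u + 231/2.
Outer (u): 539.

Therefore ∬_D (11x - 11y) dx dy = 539.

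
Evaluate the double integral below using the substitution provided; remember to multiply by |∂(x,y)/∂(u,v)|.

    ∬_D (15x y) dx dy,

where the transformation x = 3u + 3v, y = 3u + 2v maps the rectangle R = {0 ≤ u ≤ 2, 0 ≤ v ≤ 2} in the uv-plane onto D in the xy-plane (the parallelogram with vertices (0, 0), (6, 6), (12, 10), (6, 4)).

Compute the Jacobian determinant of (x, y) with respect to (u, v):

    ∂(x,y)/∂(u,v) = | 3  3 | = (3)(2) - (3)(3) = -3.
                   | 3  2 |

Its absolute value is |J| = 3 (the area scaling factor).

Substituting x = 3u + 3v, y = 3u + 2v into the integrand,

    15x y → 135u^2 + 225u v + 90v^2,

so the integral becomes

    ∬_R (135u^2 + 225u v + 90v^2) · |J| du dv = ∫_0^2 ∫_0^2 (405u^2 + 675u v + 270v^2) dv du.

Inner (v): 810u^2 + 1350u + 720.
Outer (u): 6300.

Therefore ∬_D (15x y) dx dy = 6300.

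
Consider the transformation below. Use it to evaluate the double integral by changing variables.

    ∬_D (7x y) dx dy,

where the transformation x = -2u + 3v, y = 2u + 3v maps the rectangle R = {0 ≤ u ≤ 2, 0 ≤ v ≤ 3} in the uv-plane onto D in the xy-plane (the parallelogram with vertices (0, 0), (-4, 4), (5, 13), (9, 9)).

Compute the Jacobian determinant of (x, y) with respect to (u, v):

    ∂(x,y)/∂(u,v) = | -2  3 | = (-2)(3) - (3)(2) = -12.
                   | 2  3 |

Its absolute value is |J| = 12 (the area scaling factor).

Substituting x = -2u + 3v, y = 2u + 3v into the integrand,

    7x y → -28u^2 + 63v^2,

so the integral becomes

    ∬_R (-28u^2 + 63v^2) · |J| du dv = ∫_0^2 ∫_0^3 (-336u^2 + 756v^2) dv du.

Inner (v): 6804 - 1008u^2.
Outer (u): 10920.

Therefore ∬_D (7x y) dx dy = 10920.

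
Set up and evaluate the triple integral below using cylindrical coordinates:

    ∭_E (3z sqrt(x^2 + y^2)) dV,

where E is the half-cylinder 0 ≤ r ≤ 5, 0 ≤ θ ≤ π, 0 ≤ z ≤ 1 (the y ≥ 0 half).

In cylindrical coordinates, x = r cos(θ), y = r sin(θ), z = z, and dV = r dr dθ dz.

The integrand becomes 3r z, so

    ∭_E (3z sqrt(x^2 + y^2)) dV = ∫_{0}^{π} ∫_{0}^{5} ∫_{0}^{1} (3r z) · r dz dr dθ.

Inner (z): 3r^2/2.
Middle (r from 0 to 5): 125/2.
Outer (θ): 125π/2.

Therefore the triple integral equals 125π/2.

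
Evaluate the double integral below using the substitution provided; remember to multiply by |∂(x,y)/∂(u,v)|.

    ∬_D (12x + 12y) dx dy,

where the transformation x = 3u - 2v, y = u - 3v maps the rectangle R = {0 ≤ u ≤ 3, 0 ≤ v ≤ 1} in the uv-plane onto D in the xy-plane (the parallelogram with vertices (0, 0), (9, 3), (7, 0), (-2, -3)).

Compute the Jacobian determinant of (x, y) with respect to (u, v):

    ∂(x,y)/∂(u,v) = | 3  -2 | = (3)(-3) - (-2)(1) = -7.
                   | 1  -3 |

Its absolute value is |J| = 7 (the area scaling factor).

Substituting x = 3u - 2v, y = u - 3v into the integrand,

    12x + 12y → 48u - 60v,

so the integral becomes

    ∬_R (48u - 60v) · |J| du dv = ∫_0^3 ∫_0^1 (336u - 420v) dv du.

Inner (v): 336u - 210.
Outer (u): 882.

Therefore ∬_D (12x + 12y) dx dy = 882.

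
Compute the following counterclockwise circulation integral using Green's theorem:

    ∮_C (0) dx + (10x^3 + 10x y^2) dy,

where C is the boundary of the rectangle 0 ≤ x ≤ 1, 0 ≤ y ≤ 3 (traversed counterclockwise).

Green's theorem converts the closed line integral into a double integral over the enclosed region D:

    ∮_C P dx + Q dy = ∬_D (∂Q/∂x - ∂P/∂y) dA.

Here P = 0, Q = 10x^3 + 10x y^2, so

    ∂Q/∂x = 30x^2 + 10y^2,    ∂P/∂y = 0,
    ∂Q/∂x - ∂P/∂y = 30x^2 + 10y^2.

D is the region 0 ≤ x ≤ 1, 0 ≤ y ≤ 3. Evaluating the double integral:

    ∬_D (30x^2 + 10y^2) dA = ∫_0^{1} ∫_0^{3} (30x^2 + 10y^2) dy dx.

Inner (y from 0 to 3): 90x^2 + 90.
Outer (x from 0 to 1): 120.

Therefore ∮_C P dx + Q dy = 120.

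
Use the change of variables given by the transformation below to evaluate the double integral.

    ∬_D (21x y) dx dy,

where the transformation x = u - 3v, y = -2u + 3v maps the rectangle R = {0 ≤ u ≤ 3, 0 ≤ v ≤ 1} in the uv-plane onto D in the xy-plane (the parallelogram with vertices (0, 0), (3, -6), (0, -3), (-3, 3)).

Compute the Jacobian determinant of (x, y) with respect to (u, v):

    ∂(x,y)/∂(u,v) = | 1  -3 | = (1)(3) - (-3)(-2) = -3.
                   | -2  3 |

Its absolute value is |J| = 3 (the area scaling factor).

Substituting x = u - 3v, y = -2u + 3v into the integrand,

    21x y → -42u^2 + 189u v - 189v^2,

so the integral becomes

    ∬_R (-42u^2 + 189u v - 189v^2) · |J| du dv = ∫_0^3 ∫_0^1 (-126u^2 + 567u v - 567v^2) dv du.

Inner (v): -126u^2 + 567u/2 - 189.
Outer (u): -1701/4.

Therefore ∬_D (21x y) dx dy = -1701/4.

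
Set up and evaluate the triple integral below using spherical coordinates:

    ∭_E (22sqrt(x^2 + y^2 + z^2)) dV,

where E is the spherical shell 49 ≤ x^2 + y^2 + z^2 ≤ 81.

In spherical coordinates, x = ρ sin(φ) cos(θ), y = ρ sin(φ) sin(θ), z = ρ cos(φ), and dV = ρ^2 sin(φ) dρ dφ dθ.

The integrand becomes 22ρ, so

    ∭_E (22sqrt(x^2 + y^2 + z^2)) dV = ∫_{0}^{2π} ∫_{0}^{π} ∫_{7}^{9} (22ρ) · ρ^2 sin(φ) dρ dφ dθ.

Inner (ρ): 22880sin(φ).
Middle (φ): 45760.
Outer (θ): 91520π.

Therefore the triple integral equals 91520π.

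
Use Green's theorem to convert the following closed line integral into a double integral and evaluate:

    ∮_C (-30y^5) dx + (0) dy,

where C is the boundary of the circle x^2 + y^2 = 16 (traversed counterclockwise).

Green's theorem converts the closed line integral into a double integral over the enclosed region D:

    ∮_C P dx + Q dy = ∬_D (∂Q/∂x - ∂P/∂y) dA.

Here P = -30y^5, Q = 0, so

    ∂Q/∂x = 0,    ∂P/∂y = -150y^4,
    ∂Q/∂x - ∂P/∂y = 150y^4.

D is the region x^2 + y^2 ≤ 16. Evaluating the double integral:

In polar coordinates (x = r cos θ, y = r sin θ, dA = r dr dθ) the integrand becomes 150r^4sin(θ)^4, so

    ∬_D (150y^4) dA = ∫_0^{2π} ∫_0^{4} (150r^4sin(θ)^4) · r dr dθ.

Inner (r from 0 to 4): 102400sin(θ)^4.
Outer (θ from 0 to 2π): 76800π.

Therefore ∮_C P dx + Q dy = 76800π.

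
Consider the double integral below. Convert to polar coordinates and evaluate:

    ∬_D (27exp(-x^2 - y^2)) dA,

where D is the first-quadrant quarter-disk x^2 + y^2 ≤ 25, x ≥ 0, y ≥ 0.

The region D is 0 ≤ r ≤ 5, 0 ≤ θ ≤ π/2 in polar coordinates, where x = r cos(θ), y = r sin(θ), and dA = r dr dθ.

Under the substitution, the integrand becomes 27exp(-r^2), so

    ∬_D (27exp(-x^2 - y^2)) dA = ∫_{0}^{π/2} ∫_{0}^{5} (27exp(-r^2)) · r dr dθ.

Inner integral (in r): ∫_{0}^{5} (27exp(-r^2)) · r dr = 27/2 - 27exp(-25)/2.

Outer integral (in θ): ∫_{0}^{π/2} (27/2 - 27exp(-25)/2) dθ = -27π (1 - exp(25))exp(-25)/4.

Therefore ∬_D (27exp(-x^2 - y^2)) dA = -27π (1 - exp(25))exp(-25)/4.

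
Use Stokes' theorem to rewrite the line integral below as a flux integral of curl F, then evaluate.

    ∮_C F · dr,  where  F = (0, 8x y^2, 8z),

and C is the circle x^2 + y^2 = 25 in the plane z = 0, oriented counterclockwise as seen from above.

Let S be the flat disk x^2 + y^2 ≤ 25 in the plane z = 0, with upward unit normal n̂ = ẑ. By Stokes' theorem,

    ∮_C F · dr = ∬_S (∇ × F) · n̂ dS = ∬_D (curl F)_z dA,

where D is the disk x^2 + y^2 ≤ 25.

Compute the curl of F = (0, 8x y^2, 8z):
    (∇ × F)_x = ∂F_z/∂y - ∂F_y/∂z = 0,
    (∇ × F)_y = ∂F_x/∂z - ∂F_z/∂x = 0,
    (∇ × F)_z = ∂F_y/∂x - ∂F_x/∂y = 8y^2.

On z = 0, (curl F)_z = 8y^2.

Convert to polar (x = r cos θ, y = r sin θ, dA = r dr dθ); the integrand becomes 8r^2sin(θ)^2, so

    ∬_D (curl F)_z dA = ∫_0^{2π} ∫_0^{5} (8r^2sin(θ)^2) · r dr dθ.

Inner (r from 0 to 5): 1250sin(θ)^2.
Outer (θ from 0 to 2π): 1250π.

Therefore ∮_C F · dr = 1250π.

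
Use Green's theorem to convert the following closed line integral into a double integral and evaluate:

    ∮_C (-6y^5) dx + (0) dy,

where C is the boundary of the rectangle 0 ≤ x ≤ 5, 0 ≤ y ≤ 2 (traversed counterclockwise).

Green's theorem converts the closed line integral into a double integral over the enclosed region D:

    ∮_C P dx + Q dy = ∬_D (∂Q/∂x - ∂P/∂y) dA.

Here P = -6y^5, Q = 0, so

    ∂Q/∂x = 0,    ∂P/∂y = -30y^4,
    ∂Q/∂x - ∂P/∂y = 30y^4.

D is the region 0 ≤ x ≤ 5, 0 ≤ y ≤ 2. Evaluating the double integral:

    ∬_D (30y^4) dA = ∫_0^{5} ∫_0^{2} (30y^4) dy dx.

Inner (y from 0 to 2): 192.
Outer (x from 0 to 5): 960.

Therefore ∮_C P dx + Q dy = 960.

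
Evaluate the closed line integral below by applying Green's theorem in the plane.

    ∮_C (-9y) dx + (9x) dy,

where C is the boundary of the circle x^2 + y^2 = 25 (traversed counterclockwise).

Green's theorem converts the closed line integral into a double integral over the enclosed region D:

    ∮_C P dx + Q dy = ∬_D (∂Q/∂x - ∂P/∂y) dA.

Here P = -9y, Q = 9x, so

    ∂Q/∂x = 9,    ∂P/∂y = -9,
    ∂Q/∂x - ∂P/∂y = 18.

D is the region x^2 + y^2 ≤ 25. Evaluating the double integral:

In polar coordinates (x = r cos θ, y = r sin θ, dA = r dr dθ) the integrand becomes 18, so

    ∬_D (18) dA = ∫_0^{2π} ∫_0^{5} (18) · r dr dθ.

Inner (r from 0 to 5): 225.
Outer (θ from 0 to 2π): 450π.

Therefore ∮_C P dx + Q dy = 450π.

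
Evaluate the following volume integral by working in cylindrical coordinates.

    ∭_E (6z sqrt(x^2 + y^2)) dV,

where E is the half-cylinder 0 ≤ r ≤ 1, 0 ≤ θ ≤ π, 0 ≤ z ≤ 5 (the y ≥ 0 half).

In cylindrical coordinates, x = r cos(θ), y = r sin(θ), z = z, and dV = r dr dθ dz.

The integrand becomes 6r z, so

    ∭_E (6z sqrt(x^2 + y^2)) dV = ∫_{0}^{π} ∫_{0}^{1} ∫_{0}^{5} (6r z) · r dz dr dθ.

Inner (z): 75r^2.
Middle (r from 0 to 1): 25.
Outer (θ): 25π.

Therefore the triple integral equals 25π.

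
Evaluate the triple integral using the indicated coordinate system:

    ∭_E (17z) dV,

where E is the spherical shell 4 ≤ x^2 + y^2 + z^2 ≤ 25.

In spherical coordinates, x = ρ sin(φ) cos(θ), y = ρ sin(φ) sin(θ), z = ρ cos(φ), and dV = ρ^2 sin(φ) dρ dφ dθ.

The integrand becomes 17ρ cos(φ), so

    ∭_E (17z) dV = ∫_{0}^{2π} ∫_{0}^{π} ∫_{2}^{5} (17ρ cos(φ)) · ρ^2 sin(φ) dρ dφ dθ.

Inner (ρ): 10353sin(2φ)/8.
Middle (φ): 0.
Outer (θ): 0.

Therefore the triple integral equals 0.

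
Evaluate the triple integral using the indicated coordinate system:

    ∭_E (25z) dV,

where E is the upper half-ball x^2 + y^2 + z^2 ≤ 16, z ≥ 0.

In spherical coordinates, x = ρ sin(φ) cos(θ), y = ρ sin(φ) sin(θ), z = ρ cos(φ), and dV = ρ^2 sin(φ) dρ dφ dθ.

The integrand becomes 25ρ cos(φ), so

    ∭_E (25z) dV = ∫_{0}^{2π} ∫_{0}^{π/2} ∫_{0}^{4} (25ρ cos(φ)) · ρ^2 sin(φ) dρ dφ dθ.

Inner (ρ): 800sin(2φ).
Middle (φ): 800.
Outer (θ): 1600π.

Therefore the triple integral equals 1600π.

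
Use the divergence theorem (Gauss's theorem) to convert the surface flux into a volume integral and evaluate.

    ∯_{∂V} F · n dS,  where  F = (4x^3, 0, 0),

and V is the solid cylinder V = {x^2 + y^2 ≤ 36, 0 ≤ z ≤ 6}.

By the divergence theorem,

    ∯_{∂V} F · n dS = ∭_V (∇ · F) dV.

Compute the divergence:
    ∇ · F = ∂F_x/∂x + ∂F_y/∂y + ∂F_z/∂z = 12x^2 + 0 + 0 = 12x^2.

In cylindrical coordinates, x = r cos(θ), y = r sin(θ), z = z, dV = r dr dθ dz, with 0 ≤ r ≤ 6, 0 ≤ θ ≤ 2π, 0 ≤ z ≤ 6.

The integrand, after substitution and multiplying by the volume element, becomes (12r^2cos(θ)^2) · r, so

    ∭_V (∇·F) dV = ∫_0^{2π} ∫_0^{6} ∫_0^{6} (12r^2cos(θ)^2) · r dz dr dθ.

Inner (z from 0 to 6): 72r^3cos(θ)^2.
Middle (r from 0 to 6): 23328cos(θ)^2.
Outer (θ from 0 to 2π): 23328π.

Therefore ∯_{∂V} F · n dS = 23328π.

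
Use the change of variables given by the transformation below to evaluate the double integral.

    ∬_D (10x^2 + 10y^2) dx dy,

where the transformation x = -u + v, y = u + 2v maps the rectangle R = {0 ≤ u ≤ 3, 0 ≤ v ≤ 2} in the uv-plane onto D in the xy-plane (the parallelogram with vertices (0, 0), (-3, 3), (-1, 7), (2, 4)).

Compute the Jacobian determinant of (x, y) with respect to (u, v):

    ∂(x,y)/∂(u,v) = | -1  1 | = (-1)(2) - (1)(1) = -3.
                   | 1  2 |

Its absolute value is |J| = 3 (the area scaling factor).

Substituting x = -u + v, y = u + 2v into the integrand,

    10x^2 + 10y^2 → 20u^2 + 20u v + 50v^2,

so the integral becomes

    ∬_R (20u^2 + 20u v + 50v^2) · |J| du dv = ∫_0^3 ∫_0^2 (60u^2 + 60u v + 150v^2) dv du.

Inner (v): 120u^2 + 120u + 400.
Outer (u): 2820.

Therefore ∬_D (10x^2 + 10y^2) dx dy = 2820.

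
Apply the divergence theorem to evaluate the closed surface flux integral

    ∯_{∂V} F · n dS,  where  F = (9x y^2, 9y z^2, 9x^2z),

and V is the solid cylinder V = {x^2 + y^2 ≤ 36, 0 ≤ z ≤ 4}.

By the divergence theorem,

    ∯_{∂V} F · n dS = ∭_V (∇ · F) dV.

Compute the divergence:
    ∇ · F = ∂F_x/∂x + ∂F_y/∂y + ∂F_z/∂z = 9y^2 + 9z^2 + 9x^2 = 9x^2 + 9y^2 + 9z^2.

In cylindrical coordinates, x = r cos(θ), y = r sin(θ), z = z, dV = r dr dθ dz, with 0 ≤ r ≤ 6, 0 ≤ θ ≤ 2π, 0 ≤ z ≤ 4.

The integrand, after substitution and multiplying by the volume element, becomes (9r^2 + 9z^2) · r, so

    ∭_V (∇·F) dV = ∫_0^{2π} ∫_0^{6} ∫_0^{4} (9r^2 + 9z^2) · r dz dr dθ.

Inner (z from 0 to 4): 36r^3 + 192r.
Middle (r from 0 to 6): 15120.
Outer (θ from 0 to 2π): 30240π.

Therefore ∯_{∂V} F · n dS = 30240π.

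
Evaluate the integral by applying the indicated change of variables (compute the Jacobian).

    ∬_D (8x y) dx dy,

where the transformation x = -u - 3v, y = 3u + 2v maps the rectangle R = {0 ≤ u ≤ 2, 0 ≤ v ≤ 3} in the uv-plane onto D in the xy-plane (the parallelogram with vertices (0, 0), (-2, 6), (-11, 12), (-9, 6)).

Compute the Jacobian determinant of (x, y) with respect to (u, v):

    ∂(x,y)/∂(u,v) = | -1  -3 | = (-1)(2) - (-3)(3) = 7.
                   | 3  2 |

Its absolute value is |J| = 7 (the area scaling factor).

Substituting x = -u - 3v, y = 3u + 2v into the integrand,

    8x y → -24u^2 - 88u v - 48v^2,

so the integral becomes

    ∬_R (-24u^2 - 88u v - 48v^2) · |J| du dv = ∫_0^2 ∫_0^3 (-168u^2 - 616u v - 336v^2) dv du.

Inner (v): -504u^2 - 2772u - 3024.
Outer (u): -12936.

Therefore ∬_D (8x y) dx dy = -12936.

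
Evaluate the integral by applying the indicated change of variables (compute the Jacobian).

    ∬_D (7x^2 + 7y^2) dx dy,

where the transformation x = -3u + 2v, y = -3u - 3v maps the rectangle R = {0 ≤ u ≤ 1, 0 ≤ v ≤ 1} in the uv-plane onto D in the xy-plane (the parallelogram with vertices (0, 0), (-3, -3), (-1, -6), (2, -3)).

Compute the Jacobian determinant of (x, y) with respect to (u, v):

    ∂(x,y)/∂(u,v) = | -3  2 | = (-3)(-3) - (2)(-3) = 15.
                   | -3  -3 |

Its absolute value is |J| = 15 (the area scaling factor).

Substituting x = -3u + 2v, y = -3u - 3v into the integrand,

    7x^2 + 7y^2 → 126u^2 + 42u v + 91v^2,

so the integral becomes

    ∬_R (126u^2 + 42u v + 91v^2) · |J| du dv = ∫_0^1 ∫_0^1 (1890u^2 + 630u v + 1365v^2) dv du.

Inner (v): 1890u^2 + 315u + 455.
Outer (u): 2485/2.

Therefore ∬_D (7x^2 + 7y^2) dx dy = 2485/2.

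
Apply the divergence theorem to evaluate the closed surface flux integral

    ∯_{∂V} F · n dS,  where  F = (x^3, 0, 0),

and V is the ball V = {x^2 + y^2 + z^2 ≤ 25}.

By the divergence theorem,

    ∯_{∂V} F · n dS = ∭_V (∇ · F) dV.

Compute the divergence:
    ∇ · F = ∂F_x/∂x + ∂F_y/∂y + ∂F_z/∂z = 3x^2 + 0 + 0 = 3x^2.

In spherical coordinates, x = ρ sin(φ) cos(θ), y = ρ sin(φ) sin(θ), z = ρ cos(φ), dV = ρ^2 sin(φ) dρ dφ dθ, with 0 ≤ ρ ≤ 5, 0 ≤ φ ≤ π, 0 ≤ θ ≤ 2π.

The integrand, after substitution and multiplying by the volume element, becomes (3ρ^2sin(φ)^2cos(θ)^2) · ρ^2 sin(φ), so

    ∭_V (∇·F) dV = ∫_0^{2π} ∫_0^{π} ∫_0^{5} (3ρ^2sin(φ)^2cos(θ)^2) · ρ^2 sin(φ) dρ dφ dθ.

Inner (ρ from 0 to 5): 1875sin(φ)^3cos(θ)^2.
Middle (φ from 0 to π): 2500cos(θ)^2.
Outer (θ from 0 to 2π): 2500π.

Therefore ∯_{∂V} F · n dS = 2500π.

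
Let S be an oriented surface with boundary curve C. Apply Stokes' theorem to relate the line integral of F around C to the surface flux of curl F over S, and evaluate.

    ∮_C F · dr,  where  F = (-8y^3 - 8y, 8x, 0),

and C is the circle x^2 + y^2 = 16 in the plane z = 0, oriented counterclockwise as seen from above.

Let S be the flat disk x^2 + y^2 ≤ 16 in the plane z = 0, with upward unit normal n̂ = ẑ. By Stokes' theorem,

    ∮_C F · dr = ∬_S (∇ × F) · n̂ dS = ∬_D (curl F)_z dA,

where D is the disk x^2 + y^2 ≤ 16.

Compute the curl of F = (-8y^3 - 8y, 8x, 0):
    (∇ × F)_x = ∂F_z/∂y - ∂F_y/∂z = 0,
    (∇ × F)_y = ∂F_x/∂z - ∂F_z/∂x = 0,
    (∇ × F)_z = ∂F_y/∂x - ∂F_x/∂y = 24y^2 + 16.

On z = 0, (curl F)_z = 24y^2 + 16.

Convert to polar (x = r cos θ, y = r sin θ, dA = r dr dθ); the integrand becomes 24r^2sin(θ)^2 + 16, so

    ∬_D (curl F)_z dA = ∫_0^{2π} ∫_0^{4} (24r^2sin(θ)^2 + 16) · r dr dθ.

Inner (r from 0 to 4): 1536sin(θ)^2 + 128.
Outer (θ from 0 to 2π): 1792π.

Therefore ∮_C F · dr = 1792π.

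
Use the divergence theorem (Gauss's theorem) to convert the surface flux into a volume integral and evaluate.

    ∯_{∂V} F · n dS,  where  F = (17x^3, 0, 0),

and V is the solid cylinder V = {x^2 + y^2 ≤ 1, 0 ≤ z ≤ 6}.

By the divergence theorem,

    ∯_{∂V} F · n dS = ∭_V (∇ · F) dV.

Compute the divergence:
    ∇ · F = ∂F_x/∂x + ∂F_y/∂y + ∂F_z/∂z = 51x^2 + 0 + 0 = 51x^2.

In cylindrical coordinates, x = r cos(θ), y = r sin(θ), z = z, dV = r dr dθ dz, with 0 ≤ r ≤ 1, 0 ≤ θ ≤ 2π, 0 ≤ z ≤ 6.

The integrand, after substitution and multiplying by the volume element, becomes (51r^2cos(θ)^2) · r, so

    ∭_V (∇·F) dV = ∫_0^{2π} ∫_0^{1} ∫_0^{6} (51r^2cos(θ)^2) · r dz dr dθ.

Inner (z from 0 to 6): 306r^3cos(θ)^2.
Middle (r from 0 to 1): 153cos(θ)^2/2.
Outer (θ from 0 to 2π): 153π/2.

Therefore ∯_{∂V} F · n dS = 153π/2.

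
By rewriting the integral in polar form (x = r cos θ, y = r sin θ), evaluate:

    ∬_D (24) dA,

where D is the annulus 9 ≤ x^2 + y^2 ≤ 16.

The region D is 3 ≤ r ≤ 4, 0 ≤ θ ≤ 2π in polar coordinates, where x = r cos(θ), y = r sin(θ), and dA = r dr dθ.

Under the substitution, the integrand becomes 24, so

    ∬_D (24) dA = ∫_{0}^{2π} ∫_{3}^{4} (24) · r dr dθ.

Inner integral (in r): ∫_{3}^{4} (24) · r dr = 84.

Outer integral (in θ): ∫_{0}^{2π} (84) dθ = 168π.

Therefore ∬_D (24) dA = 168π.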